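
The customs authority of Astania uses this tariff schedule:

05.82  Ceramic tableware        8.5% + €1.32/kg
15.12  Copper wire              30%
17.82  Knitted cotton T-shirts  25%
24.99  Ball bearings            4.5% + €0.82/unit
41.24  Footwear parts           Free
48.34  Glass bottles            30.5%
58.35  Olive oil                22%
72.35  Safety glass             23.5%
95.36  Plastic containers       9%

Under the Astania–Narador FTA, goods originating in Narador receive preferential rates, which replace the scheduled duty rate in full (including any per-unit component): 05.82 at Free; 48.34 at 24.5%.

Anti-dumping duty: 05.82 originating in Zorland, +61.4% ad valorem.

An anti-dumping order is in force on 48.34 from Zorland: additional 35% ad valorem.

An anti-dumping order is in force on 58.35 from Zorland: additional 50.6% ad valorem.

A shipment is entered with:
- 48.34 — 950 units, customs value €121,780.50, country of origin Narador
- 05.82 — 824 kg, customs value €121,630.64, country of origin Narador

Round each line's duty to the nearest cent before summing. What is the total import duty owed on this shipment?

Line 1 (48.34, Narador, 950 units, €121,780.50):
Base rate for 48.34 is 30.5%.
Origin Narador qualifies under the Astania–Narador agreement and 48.34 is covered: preferential rate 24.5% applies instead.
The additional-duty order on 48.34 targets Zorland, not Narador; it does not apply.
Duty = €121,780.50 × 24.5% = €29,836.22.
Line 2 (05.82, Narador, 824 kg, €121,630.64):
Base rate for 05.82 is 8.5% + €1.32/kg.
Origin Narador qualifies under the Astania–Narador agreement and 05.82 is covered: preferential rate Free applies instead.
The additional-duty order on 05.82 targets Zorland, not Narador; it does not apply.
Duty = €121,630.64 × 0% = €0.00.
Total = €29,836.22 + €0.00 = €29,836.22.

€29,836.22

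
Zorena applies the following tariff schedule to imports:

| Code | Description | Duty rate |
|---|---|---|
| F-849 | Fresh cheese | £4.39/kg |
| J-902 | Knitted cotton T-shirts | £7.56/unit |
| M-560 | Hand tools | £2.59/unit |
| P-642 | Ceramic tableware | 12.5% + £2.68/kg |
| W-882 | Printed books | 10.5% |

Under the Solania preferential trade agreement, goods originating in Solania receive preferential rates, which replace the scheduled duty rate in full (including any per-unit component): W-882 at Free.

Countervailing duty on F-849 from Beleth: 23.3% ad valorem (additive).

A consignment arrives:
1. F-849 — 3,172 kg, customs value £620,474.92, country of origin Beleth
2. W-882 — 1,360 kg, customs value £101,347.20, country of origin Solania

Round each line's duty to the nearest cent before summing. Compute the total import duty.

Line 1 (F-849, Beleth, 3,172 kg, £620,474.92):
Base rate for F-849 is £4.39/kg.
Additional duty on F-849 from Beleth: +23.3% ad valorem. Applied ad valorem rate = 23.3%.
Duty = £620,474.92 × 23.3% + 3,172 × £4.39 = £158,495.74.
Line 2 (W-882, Solania, 1,360 kg, £101,347.20):
Base rate for W-882 is 10.5%.
Origin Solania qualifies under the Zorena–Solania agreement and W-882 is covered: preferential rate Free applies instead.
Duty = £101,347.20 × 0% = £0.00.
Total = £158,495.74 + £0.00 = £158,495.74.

£158,495.74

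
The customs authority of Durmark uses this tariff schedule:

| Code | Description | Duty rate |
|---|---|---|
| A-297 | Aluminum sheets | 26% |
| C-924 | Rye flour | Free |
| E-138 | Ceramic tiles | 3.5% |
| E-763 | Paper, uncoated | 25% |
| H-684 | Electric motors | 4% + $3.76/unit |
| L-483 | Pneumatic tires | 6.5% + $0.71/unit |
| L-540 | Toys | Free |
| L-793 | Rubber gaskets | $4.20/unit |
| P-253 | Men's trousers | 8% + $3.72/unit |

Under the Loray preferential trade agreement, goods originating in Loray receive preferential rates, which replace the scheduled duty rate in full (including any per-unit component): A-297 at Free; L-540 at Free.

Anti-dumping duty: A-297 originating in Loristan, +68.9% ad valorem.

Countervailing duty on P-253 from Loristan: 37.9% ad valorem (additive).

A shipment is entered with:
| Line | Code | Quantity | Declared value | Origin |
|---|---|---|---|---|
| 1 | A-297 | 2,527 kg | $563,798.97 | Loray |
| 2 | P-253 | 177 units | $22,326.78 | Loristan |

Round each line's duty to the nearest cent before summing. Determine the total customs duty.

$10,906.43

Line 1 (A-297, Loray, 2,527 kg, $563,798.97):
Base rate for A-297 is 26%.
Origin Loray qualifies under the Durmark–Loray agreement and A-297 is covered: preferential rate Free applies instead.
The additional-duty order on A-297 targets Loristan, not Loray; it does not apply.
Duty = $563,798.97 × 0% = $0.00.
Line 2 (P-253, Loristan, 177 units, $22,326.78):
Base rate for P-253 is 8% + $3.72/unit.
Additional duty on P-253 from Loristan: +37.9%. Applied ad valorem rate: 8% + 37.9% = 45.9%.
Duty = $22,326.78 × 45.9% + 177 × $3.72 = $10,906.43.
Total = $0.00 + $10,906.43 = $10,906.43.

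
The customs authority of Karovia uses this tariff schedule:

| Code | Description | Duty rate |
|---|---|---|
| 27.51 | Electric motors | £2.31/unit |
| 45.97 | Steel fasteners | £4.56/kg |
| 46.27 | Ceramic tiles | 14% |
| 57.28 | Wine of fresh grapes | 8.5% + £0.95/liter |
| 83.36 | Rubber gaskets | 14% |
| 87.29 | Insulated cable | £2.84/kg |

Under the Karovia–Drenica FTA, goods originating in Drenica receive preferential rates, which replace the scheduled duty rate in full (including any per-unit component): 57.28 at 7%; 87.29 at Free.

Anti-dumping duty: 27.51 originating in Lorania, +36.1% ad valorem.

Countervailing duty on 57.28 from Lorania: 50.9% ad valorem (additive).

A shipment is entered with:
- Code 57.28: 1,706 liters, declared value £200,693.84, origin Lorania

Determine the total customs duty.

£120,832.84

Line 1 (57.28, Lorania, 1,706 liters, £200,693.84):
Base rate for 57.28 is 8.5% + £0.95/liter.
57.28 has an FTA preferential rate, but origin Lorania is not Drenica; base rate stands.
Additional duty on 57.28 from Lorania: +50.9%. Applied ad valorem rate: 8.5% + 50.9% = 59.4%.
Duty = £200,693.84 × 59.4% + 1,706 × £0.95 = £120,832.84.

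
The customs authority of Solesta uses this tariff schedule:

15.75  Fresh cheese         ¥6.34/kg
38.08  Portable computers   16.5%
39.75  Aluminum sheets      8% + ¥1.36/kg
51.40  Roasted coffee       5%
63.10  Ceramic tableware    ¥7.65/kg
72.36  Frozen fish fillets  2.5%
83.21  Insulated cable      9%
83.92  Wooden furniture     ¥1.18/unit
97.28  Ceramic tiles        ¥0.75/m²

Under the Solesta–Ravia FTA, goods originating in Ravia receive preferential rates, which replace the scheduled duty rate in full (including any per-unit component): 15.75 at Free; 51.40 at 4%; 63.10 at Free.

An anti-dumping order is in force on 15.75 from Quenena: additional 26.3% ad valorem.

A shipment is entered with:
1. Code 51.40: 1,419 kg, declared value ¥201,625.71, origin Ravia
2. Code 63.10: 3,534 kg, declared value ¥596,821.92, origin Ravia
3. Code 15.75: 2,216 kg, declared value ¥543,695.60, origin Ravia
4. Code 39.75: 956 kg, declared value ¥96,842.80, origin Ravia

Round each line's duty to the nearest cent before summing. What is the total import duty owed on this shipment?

Line 1 (51.40, Ravia, 1,419 kg, ¥201,625.71):
Base rate for 51.40 is 5%.
Origin Ravia qualifies under the Solesta–Ravia agreement and 51.40 is covered: preferential rate 4% applies instead.
Duty = ¥201,625.71 × 4% = ¥8,065.03.
Line 2 (63.10, Ravia, 3,534 kg, ¥596,821.92):
Base rate for 63.10 is ¥7.65/kg.
Origin Ravia qualifies under the Solesta–Ravia agreement and 63.10 is covered: preferential rate Free applies instead.
Duty = ¥596,821.92 × 0% = ¥0.00.
Line 3 (15.75, Ravia, 2,216 kg, ¥543,695.60):
Base rate for 15.75 is ¥6.34/kg.
Origin Ravia qualifies under the Solesta–Ravia agreement and 15.75 is covered: preferential rate Free applies instead.
The additional-duty order on 15.75 targets Quenena, not Ravia; it does not apply.
Duty = ¥543,695.60 × 0% = ¥0.00.
Line 4 (39.75, Ravia, 956 kg, ¥96,842.80):
Base rate for 39.75 is 8% + ¥1.36/kg.
Origin Ravia is the FTA partner but 39.75 is not on the preference list; base rate stands.
Duty = ¥96,842.80 × 8% + 956 × ¥1.36 = ¥9,047.58.
Total = ¥8,065.03 + ¥0.00 + ¥0.00 + ¥9,047.58 = ¥17,112.61.

¥17,112.61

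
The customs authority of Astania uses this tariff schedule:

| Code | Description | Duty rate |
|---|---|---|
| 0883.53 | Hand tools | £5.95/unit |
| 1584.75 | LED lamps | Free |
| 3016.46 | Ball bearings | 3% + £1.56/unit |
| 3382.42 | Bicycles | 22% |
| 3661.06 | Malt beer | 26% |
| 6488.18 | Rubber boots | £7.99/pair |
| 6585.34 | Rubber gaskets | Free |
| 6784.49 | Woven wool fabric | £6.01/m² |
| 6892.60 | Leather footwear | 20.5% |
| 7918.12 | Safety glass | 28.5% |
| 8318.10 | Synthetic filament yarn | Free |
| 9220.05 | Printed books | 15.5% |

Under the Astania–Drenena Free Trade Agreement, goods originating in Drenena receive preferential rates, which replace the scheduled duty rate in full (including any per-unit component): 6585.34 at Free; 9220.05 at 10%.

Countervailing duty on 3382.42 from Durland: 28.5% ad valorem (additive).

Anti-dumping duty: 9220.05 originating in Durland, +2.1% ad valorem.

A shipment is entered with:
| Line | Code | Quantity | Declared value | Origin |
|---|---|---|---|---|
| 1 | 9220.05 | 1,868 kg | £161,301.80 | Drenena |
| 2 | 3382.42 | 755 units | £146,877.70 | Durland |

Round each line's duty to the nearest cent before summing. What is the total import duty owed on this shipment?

Line 1 (9220.05, Drenena, 1,868 kg, £161,301.80):
Base rate for 9220.05 is 15.5%.
Origin Drenena qualifies under the Astania–Drenena agreement and 9220.05 is covered: preferential rate 10% applies instead.
The additional-duty order on 9220.05 targets Durland, not Drenena; it does not apply.
Duty = £161,301.80 × 10% = £16,130.18.
Line 2 (3382.42, Durland, 755 units, £146,877.70):
Base rate for 3382.42 is 22%.
Additional duty on 3382.42 from Durland: +28.5%. Applied ad valorem rate: 22% + 28.5% = 50.5%.
Duty = £146,877.70 × 50.5% = £74,173.24.
Total = £16,130.18 + £74,173.24 = £90,303.42.

£90,303.42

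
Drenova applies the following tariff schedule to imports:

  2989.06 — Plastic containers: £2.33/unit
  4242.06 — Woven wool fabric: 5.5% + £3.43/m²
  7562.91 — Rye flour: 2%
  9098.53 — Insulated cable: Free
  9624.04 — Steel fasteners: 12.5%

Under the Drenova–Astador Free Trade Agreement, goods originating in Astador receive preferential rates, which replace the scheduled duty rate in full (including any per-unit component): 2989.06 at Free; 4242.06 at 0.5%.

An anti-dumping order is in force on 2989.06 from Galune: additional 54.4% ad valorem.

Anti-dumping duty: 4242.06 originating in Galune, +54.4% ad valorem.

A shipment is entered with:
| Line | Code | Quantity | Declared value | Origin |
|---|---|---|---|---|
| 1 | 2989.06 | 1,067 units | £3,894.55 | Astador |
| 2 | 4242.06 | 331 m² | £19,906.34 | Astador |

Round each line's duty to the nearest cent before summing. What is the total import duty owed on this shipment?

Line 1 (2989.06, Astador, 1,067 units, £3,894.55):
Base rate for 2989.06 is £2.33/unit.
Origin Astador qualifies under the Drenova–Astador agreement and 2989.06 is covered: preferential rate Free applies instead.
The additional-duty order on 2989.06 targets Galune, not Astador; it does not apply.
Duty = £3,894.55 × 0% = £0.00.
Line 2 (4242.06, Astador, 331 m², £19,906.34):
Base rate for 4242.06 is 5.5% + £3.43/m².
Origin Astador qualifies under the Drenova–Astador agreement and 4242.06 is covered: preferential rate 0.5% applies instead.
The additional-duty order on 4242.06 targets Galune, not Astador; it does not apply.
Duty = £19,906.34 × 0.5% = £99.53.
Total = £0.00 + £99.53 = £99.53.

£99.53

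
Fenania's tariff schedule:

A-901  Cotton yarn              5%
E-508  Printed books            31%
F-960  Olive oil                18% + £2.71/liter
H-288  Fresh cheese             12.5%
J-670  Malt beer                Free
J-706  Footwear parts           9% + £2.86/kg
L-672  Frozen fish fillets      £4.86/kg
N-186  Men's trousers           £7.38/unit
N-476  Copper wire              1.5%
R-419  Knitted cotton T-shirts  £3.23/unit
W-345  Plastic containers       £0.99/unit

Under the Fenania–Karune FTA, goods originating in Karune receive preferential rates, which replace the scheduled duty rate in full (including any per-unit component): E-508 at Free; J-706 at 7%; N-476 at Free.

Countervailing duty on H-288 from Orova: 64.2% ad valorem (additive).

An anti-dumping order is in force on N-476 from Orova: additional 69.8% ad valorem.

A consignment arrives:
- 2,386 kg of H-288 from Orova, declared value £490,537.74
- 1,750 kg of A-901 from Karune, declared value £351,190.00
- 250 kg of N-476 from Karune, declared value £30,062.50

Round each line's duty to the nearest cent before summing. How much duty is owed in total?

£393,801.95

Line 1 (H-288, Orova, 2,386 kg, £490,537.74):
Base rate for H-288 is 12.5%.
Additional duty on H-288 from Orova: +64.2%. Applied ad valorem rate: 12.5% + 64.2% = 76.7%.
Duty = £490,537.74 × 76.7% = £376,242.45.
Line 2 (A-901, Karune, 1,750 kg, £351,190.00):
Base rate for A-901 is 5%.
Origin Karune is the FTA partner but A-901 is not on the preference list; base rate stands.
Duty = £351,190.00 × 5% = £17,559.50.
Line 3 (N-476, Karune, 250 kg, £30,062.50):
Base rate for N-476 is 1.5%.
Origin Karune qualifies under the Fenania–Karune agreement and N-476 is covered: preferential rate Free applies instead.
The additional-duty order on N-476 targets Orova, not Karune; it does not apply.
Duty = £30,062.50 × 0% = £0.00.
Total = £376,242.45 + £17,559.50 + £0.00 = £393,801.95.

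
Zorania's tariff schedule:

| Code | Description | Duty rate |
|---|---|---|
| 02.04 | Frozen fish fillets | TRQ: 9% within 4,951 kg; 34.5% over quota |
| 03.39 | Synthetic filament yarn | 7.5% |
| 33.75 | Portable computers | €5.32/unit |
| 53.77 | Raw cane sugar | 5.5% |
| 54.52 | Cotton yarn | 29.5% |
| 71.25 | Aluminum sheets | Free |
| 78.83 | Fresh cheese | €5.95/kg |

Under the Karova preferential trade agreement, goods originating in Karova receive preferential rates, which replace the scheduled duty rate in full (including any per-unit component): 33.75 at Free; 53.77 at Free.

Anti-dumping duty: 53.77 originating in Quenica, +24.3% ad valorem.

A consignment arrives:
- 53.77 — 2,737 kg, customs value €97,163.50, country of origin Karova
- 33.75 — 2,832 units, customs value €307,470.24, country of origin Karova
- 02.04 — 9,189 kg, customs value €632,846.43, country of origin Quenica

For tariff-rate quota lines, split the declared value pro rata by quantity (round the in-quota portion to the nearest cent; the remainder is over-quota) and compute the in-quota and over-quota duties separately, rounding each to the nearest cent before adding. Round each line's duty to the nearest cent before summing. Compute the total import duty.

Line 1 (53.77, Karova, 2,737 kg, €97,163.50):
Base rate for 53.77 is 5.5%.
Origin Karova qualifies under the Zorania–Karova agreement and 53.77 is covered: preferential rate Free applies instead.
The additional-duty order on 53.77 targets Quenica, not Karova; it does not apply.
Duty = €97,163.50 × 0% = €0.00.
Line 2 (33.75, Karova, 2,832 units, €307,470.24):
Base rate for 33.75 is €5.32/unit.
Origin Karova qualifies under the Zorania–Karova agreement and 33.75 is covered: preferential rate Free applies instead.
Duty = €307,470.24 × 0% = €0.00.
Line 3 (02.04, Quenica, 9,189 kg, €632,846.43):
Code 02.04 is under a tariff-rate quota (threshold 4,951 kg). In-quota: 4,951 kg at 9%; over-quota: 4,238 kg at 34.5%.
Pro-rata value split: in-quota = €632,846.43 × 4,951/9,189 = €340,975.37; over-quota = €632,846.43 − €340,975.37 = €291,871.06.
In-quota duty = €340,975.37 × 9% = €30,687.78. Over-quota duty = €291,871.06 × 34.5% = €100,695.52.
Line duty = €30,687.78 + €100,695.52 = €131,383.30.
Total = €0.00 + €0.00 + €131,383.30 = €131,383.30.

€131,383.30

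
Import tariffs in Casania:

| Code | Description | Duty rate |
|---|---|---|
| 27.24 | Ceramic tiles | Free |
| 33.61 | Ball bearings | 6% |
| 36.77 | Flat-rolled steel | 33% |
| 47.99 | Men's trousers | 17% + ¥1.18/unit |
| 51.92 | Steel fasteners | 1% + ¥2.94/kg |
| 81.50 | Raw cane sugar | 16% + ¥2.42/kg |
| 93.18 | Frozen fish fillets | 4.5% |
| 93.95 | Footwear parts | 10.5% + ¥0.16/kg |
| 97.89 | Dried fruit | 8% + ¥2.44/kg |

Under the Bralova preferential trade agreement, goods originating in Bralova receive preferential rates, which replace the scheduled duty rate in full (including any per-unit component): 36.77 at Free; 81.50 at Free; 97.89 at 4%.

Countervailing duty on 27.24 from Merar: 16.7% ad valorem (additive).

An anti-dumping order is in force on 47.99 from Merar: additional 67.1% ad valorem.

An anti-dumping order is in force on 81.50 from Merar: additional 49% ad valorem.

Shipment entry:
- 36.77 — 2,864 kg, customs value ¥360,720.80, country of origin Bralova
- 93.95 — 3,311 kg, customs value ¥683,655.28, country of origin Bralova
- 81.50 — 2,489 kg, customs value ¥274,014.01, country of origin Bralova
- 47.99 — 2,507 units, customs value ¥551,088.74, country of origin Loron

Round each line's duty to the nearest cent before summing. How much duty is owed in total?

Line 1 (36.77, Bralova, 2,864 kg, ¥360,720.80):
Base rate for 36.77 is 33%.
Origin Bralova qualifies under the Casania–Bralova agreement and 36.77 is covered: preferential rate Free applies instead.
Duty = ¥360,720.80 × 0% = ¥0.00.
Line 2 (93.95, Bralova, 3,311 kg, ¥683,655.28):
Base rate for 93.95 is 10.5% + ¥0.16/kg.
Origin Bralova is the FTA partner but 93.95 is not on the preference list; base rate stands.
Duty = ¥683,655.28 × 10.5% + 3,311 × ¥0.16 = ¥72,313.56.
Line 3 (81.50, Bralova, 2,489 kg, ¥274,014.01):
Base rate for 81.50 is 16% + ¥2.42/kg.
Origin Bralova qualifies under the Casania–Bralova agreement and 81.50 is covered: preferential rate Free applies instead.
The additional-duty order on 81.50 targets Merar, not Bralova; it does not apply.
Duty = ¥274,014.01 × 0% = ¥0.00.
Line 4 (47.99, Loron, 2,507 units, ¥551,088.74):
Base rate for 47.99 is 17% + ¥1.18/unit.
The additional-duty order on 47.99 targets Merar, not Loron; it does not apply.
Duty = ¥551,088.74 × 17% + 2,507 × ¥1.18 = ¥96,643.35.
Total = ¥0.00 + ¥72,313.56 + ¥0.00 + ¥96,643.35 = ¥168,956.91.

¥168,956.91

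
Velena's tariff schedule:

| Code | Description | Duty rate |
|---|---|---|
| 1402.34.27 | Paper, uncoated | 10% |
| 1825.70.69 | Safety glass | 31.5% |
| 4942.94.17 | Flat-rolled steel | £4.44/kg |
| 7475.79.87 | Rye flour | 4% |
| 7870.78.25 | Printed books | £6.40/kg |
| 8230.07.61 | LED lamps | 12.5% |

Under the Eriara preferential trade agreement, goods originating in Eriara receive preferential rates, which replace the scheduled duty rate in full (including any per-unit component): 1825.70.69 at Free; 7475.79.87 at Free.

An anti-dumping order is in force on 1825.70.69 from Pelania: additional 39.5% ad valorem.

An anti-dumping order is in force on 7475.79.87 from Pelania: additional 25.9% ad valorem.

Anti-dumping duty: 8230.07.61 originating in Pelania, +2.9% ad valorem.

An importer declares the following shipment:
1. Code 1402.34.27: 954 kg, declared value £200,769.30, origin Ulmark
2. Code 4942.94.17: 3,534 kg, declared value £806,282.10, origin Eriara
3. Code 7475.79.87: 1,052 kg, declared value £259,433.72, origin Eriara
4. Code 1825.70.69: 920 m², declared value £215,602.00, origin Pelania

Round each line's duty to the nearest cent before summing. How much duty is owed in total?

Line 1 (1402.34.27, Ulmark, 954 kg, £200,769.30):
Base rate for 1402.34.27 is 10%.
Duty = £200,769.30 × 10% = £20,076.93.
Line 2 (4942.94.17, Eriara, 3,534 kg, £806,282.10):
Base rate for 4942.94.17 is £4.44/kg.
Origin Eriara is the FTA partner but 4942.94.17 is not on the preference list; base rate stands.
Duty = 3,534 × £4.44 = £15,690.96.
Line 3 (7475.79.87, Eriara, 1,052 kg, £259,433.72):
Base rate for 7475.79.87 is 4%.
Origin Eriara qualifies under the Velena–Eriara agreement and 7475.79.87 is covered: preferential rate Free applies instead.
The additional-duty order on 7475.79.87 targets Pelania, not Eriara; it does not apply.
Duty = £259,433.72 × 0% = £0.00.
Line 4 (1825.70.69, Pelania, 920 m², £215,602.00):
Base rate for 1825.70.69 is 31.5%.
1825.70.69 has an FTA preferential rate, but origin Pelania is not Eriara; base rate stands.
Additional duty on 1825.70.69 from Pelania: +39.5%. Applied ad valorem rate: 31.5% + 39.5% = 71%.
Duty = £215,602.00 × 71% = £153,077.42.
Total = £20,076.93 + £15,690.96 + £0.00 + £153,077.42 = £188,845.31.

£188,845.31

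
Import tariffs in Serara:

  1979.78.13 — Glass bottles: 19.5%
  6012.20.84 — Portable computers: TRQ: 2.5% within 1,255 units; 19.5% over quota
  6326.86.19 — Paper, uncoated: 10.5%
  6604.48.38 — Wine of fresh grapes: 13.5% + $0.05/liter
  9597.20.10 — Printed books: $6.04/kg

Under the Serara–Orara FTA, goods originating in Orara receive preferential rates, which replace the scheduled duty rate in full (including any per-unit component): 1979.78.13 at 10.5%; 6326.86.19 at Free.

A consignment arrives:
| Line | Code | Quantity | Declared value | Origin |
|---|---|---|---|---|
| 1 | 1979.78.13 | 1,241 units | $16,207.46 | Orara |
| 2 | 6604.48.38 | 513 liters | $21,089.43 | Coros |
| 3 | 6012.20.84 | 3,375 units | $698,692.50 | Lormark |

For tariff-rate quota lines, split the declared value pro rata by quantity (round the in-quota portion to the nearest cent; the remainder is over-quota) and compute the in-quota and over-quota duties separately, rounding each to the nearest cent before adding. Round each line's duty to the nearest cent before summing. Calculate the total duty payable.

Line 1 (1979.78.13, Orara, 1,241 units, $16,207.46):
Base rate for 1979.78.13 is 19.5%.
Origin Orara qualifies under the Serara–Orara agreement and 1979.78.13 is covered: preferential rate 10.5% applies instead.
Duty = $16,207.46 × 10.5% = $1,701.78.
Line 2 (6604.48.38, Coros, 513 liters, $21,089.43):
Base rate for 6604.48.38 is 13.5% + $0.05/liter.
Duty = $21,089.43 × 13.5% + 513 × $0.05 = $2,872.72.
Line 3 (6012.20.84, Lormark, 3,375 units, $698,692.50):
Code 6012.20.84 is under a tariff-rate quota (threshold 1,255 units). In-quota: 1,255 units at 2.5%; over-quota: 2,120 units at 19.5%.
Pro-rata value split: in-quota = $698,692.50 × 1,255/3,375 = $259,810.10; over-quota = $698,692.50 − $259,810.10 = $438,882.40.
In-quota duty = $259,810.10 × 2.5% = $6,495.25. Over-quota duty = $438,882.40 × 19.5% = $85,582.07.
Line duty = $6,495.25 + $85,582.07 = $92,077.32.
Total = $1,701.78 + $2,872.72 + $92,077.32 = $96,651.82.

$96,651.82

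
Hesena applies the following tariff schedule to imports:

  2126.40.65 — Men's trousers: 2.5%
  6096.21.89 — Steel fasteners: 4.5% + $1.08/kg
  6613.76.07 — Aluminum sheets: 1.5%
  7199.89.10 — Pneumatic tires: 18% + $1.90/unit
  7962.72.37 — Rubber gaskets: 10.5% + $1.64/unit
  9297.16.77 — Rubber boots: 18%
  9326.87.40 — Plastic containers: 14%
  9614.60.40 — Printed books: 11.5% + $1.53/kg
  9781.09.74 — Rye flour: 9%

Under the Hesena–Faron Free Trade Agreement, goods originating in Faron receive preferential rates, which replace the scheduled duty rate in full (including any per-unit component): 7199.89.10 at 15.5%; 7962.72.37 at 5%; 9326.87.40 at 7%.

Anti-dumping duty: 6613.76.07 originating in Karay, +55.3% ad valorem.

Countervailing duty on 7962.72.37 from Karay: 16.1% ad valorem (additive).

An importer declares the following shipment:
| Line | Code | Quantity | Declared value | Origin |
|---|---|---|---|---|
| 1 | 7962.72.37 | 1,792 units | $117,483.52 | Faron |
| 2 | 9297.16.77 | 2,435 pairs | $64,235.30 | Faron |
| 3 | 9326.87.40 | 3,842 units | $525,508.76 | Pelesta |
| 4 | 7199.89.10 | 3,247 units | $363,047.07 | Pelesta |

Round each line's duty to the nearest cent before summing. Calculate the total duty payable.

$162,525.53

Line 1 (7962.72.37, Faron, 1,792 units, $117,483.52):
Base rate for 7962.72.37 is 10.5% + $1.64/unit.
Origin Faron qualifies under the Hesena–Faron agreement and 7962.72.37 is covered: preferential rate 5% applies instead.
The additional-duty order on 7962.72.37 targets Karay, not Faron; it does not apply.
Duty = $117,483.52 × 5% = $5,874.18.
Line 2 (9297.16.77, Faron, 2,435 pairs, $64,235.30):
Base rate for 9297.16.77 is 18%.
Origin Faron is the FTA partner but 9297.16.77 is not on the preference list; base rate stands.
Duty = $64,235.30 × 18% = $11,562.35.
Line 3 (9326.87.40, Pelesta, 3,842 units, $525,508.76):
Base rate for 9326.87.40 is 14%.
9326.87.40 has an FTA preferential rate, but origin Pelesta is not Faron; base rate stands.
Duty = $525,508.76 × 14% = $73,571.23.
Line 4 (7199.89.10, Pelesta, 3,247 units, $363,047.07):
Base rate for 7199.89.10 is 18% + $1.90/unit.
7199.89.10 has an FTA preferential rate, but origin Pelesta is not Faron; base rate stands.
Duty = $363,047.07 × 18% + 3,247 × $1.90 = $71,517.77.
Total = $5,874.18 + $11,562.35 + $73,571.23 + $71,517.77 = $162,525.53.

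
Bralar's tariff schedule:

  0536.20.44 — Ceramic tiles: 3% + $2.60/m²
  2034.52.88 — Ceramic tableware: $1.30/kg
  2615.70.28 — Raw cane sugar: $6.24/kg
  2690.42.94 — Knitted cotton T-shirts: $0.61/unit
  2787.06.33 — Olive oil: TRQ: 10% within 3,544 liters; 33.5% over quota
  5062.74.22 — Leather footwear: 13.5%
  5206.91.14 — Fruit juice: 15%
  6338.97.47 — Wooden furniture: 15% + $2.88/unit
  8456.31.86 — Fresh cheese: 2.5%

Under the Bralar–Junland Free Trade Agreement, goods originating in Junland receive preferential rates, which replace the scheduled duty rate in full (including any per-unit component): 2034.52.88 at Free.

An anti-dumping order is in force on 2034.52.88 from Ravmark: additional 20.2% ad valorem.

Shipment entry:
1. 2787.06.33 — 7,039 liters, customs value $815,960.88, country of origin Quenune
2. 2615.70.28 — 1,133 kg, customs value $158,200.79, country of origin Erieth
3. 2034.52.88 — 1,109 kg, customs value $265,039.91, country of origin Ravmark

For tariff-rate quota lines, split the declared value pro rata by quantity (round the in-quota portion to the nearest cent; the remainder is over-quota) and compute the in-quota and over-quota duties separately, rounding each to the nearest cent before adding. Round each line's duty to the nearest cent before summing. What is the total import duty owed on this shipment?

Line 1 (2787.06.33, Quenune, 7,039 liters, $815,960.88):
Code 2787.06.33 is under a tariff-rate quota (threshold 3,544 liters). In-quota: 3,544 liters at 10%; over-quota: 3,495 liters at 33.5%.
Pro-rata value split: in-quota = $815,960.88 × 3,544/7,039 = $410,820.48; over-quota = $815,960.88 − $410,820.48 = $405,140.40.
In-quota duty = $410,820.48 × 10% = $41,082.05. Over-quota duty = $405,140.40 × 33.5% = $135,722.03.
Line duty = $41,082.05 + $135,722.03 = $176,804.08.
Line 2 (2615.70.28, Erieth, 1,133 kg, $158,200.79):
Base rate for 2615.70.28 is $6.24/kg.
Duty = 1,133 × $6.24 = $7,069.92.
Line 3 (2034.52.88, Ravmark, 1,109 kg, $265,039.91):
Base rate for 2034.52.88 is $1.30/kg.
2034.52.88 has an FTA preferential rate, but origin Ravmark is not Junland; base rate stands.
Additional duty on 2034.52.88 from Ravmark: +20.2% ad valorem. Applied ad valorem rate = 20.2%.
Duty = $265,039.91 × 20.2% + 1,109 × $1.30 = $54,979.76.
Total = $176,804.08 + $7,069.92 + $54,979.76 = $238,853.76.

$238,853.76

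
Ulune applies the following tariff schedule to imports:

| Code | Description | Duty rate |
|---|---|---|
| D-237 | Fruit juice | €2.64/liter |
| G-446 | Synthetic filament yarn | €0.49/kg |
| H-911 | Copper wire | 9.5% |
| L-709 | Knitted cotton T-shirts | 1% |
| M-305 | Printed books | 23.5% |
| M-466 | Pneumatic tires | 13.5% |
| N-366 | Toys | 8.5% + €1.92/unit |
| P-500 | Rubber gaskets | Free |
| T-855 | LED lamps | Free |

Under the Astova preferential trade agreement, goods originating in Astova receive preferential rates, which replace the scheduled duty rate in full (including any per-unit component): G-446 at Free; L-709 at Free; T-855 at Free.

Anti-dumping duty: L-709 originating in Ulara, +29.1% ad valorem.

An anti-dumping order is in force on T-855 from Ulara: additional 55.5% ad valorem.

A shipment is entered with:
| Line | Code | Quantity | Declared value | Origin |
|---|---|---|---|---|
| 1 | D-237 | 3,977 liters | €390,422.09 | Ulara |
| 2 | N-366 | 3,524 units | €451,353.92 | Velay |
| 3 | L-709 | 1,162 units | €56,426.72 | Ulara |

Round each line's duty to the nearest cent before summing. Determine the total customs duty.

Line 1 (D-237, Ulara, 3,977 liters, €390,422.09):
Base rate for D-237 is €2.64/liter.
Duty = 3,977 × €2.64 = €10,499.28.
Line 2 (N-366, Velay, 3,524 units, €451,353.92):
Base rate for N-366 is 8.5% + €1.92/unit.
Duty = €451,353.92 × 8.5% + 3,524 × €1.92 = €45,131.16.
Line 3 (L-709, Ulara, 1,162 units, €56,426.72):
Base rate for L-709 is 1%.
L-709 has an FTA preferential rate, but origin Ulara is not Astova; base rate stands.
Additional duty on L-709 from Ulara: +29.1%. Applied ad valorem rate: 1% + 29.1% = 30.1%.
Duty = €56,426.72 × 30.1% = €16,984.44.
Total = €10,499.28 + €45,131.16 + €16,984.44 = €72,614.88.

€72,614.88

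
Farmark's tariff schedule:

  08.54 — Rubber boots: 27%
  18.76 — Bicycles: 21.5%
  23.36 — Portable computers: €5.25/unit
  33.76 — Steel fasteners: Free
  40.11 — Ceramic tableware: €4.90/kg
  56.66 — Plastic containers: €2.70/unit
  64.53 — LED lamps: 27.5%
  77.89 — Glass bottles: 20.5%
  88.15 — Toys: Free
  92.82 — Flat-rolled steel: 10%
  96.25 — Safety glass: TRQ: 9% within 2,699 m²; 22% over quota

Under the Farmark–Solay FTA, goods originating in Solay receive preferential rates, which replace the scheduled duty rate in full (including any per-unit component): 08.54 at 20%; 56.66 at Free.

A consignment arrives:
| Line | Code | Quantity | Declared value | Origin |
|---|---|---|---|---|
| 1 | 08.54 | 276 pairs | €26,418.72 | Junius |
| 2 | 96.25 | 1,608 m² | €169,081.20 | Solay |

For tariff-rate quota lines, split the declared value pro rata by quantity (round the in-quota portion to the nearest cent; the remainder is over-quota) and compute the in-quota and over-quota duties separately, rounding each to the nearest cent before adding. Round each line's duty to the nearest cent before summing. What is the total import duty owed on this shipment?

Line 1 (08.54, Junius, 276 pairs, €26,418.72):
Base rate for 08.54 is 27%.
08.54 has an FTA preferential rate, but origin Junius is not Solay; base rate stands.
Duty = €26,418.72 × 27% = €7,133.05.
Line 2 (96.25, Solay, 1,608 m², €169,081.20):
Code 96.25 is under a tariff-rate quota (threshold 2,699 m²). Quantity 1,608 m² is within the quota, so the in-quota rate 9% applies to the full value.
Duty = €169,081.20 × 9% = €15,217.31.
Total = €7,133.05 + €15,217.31 = €22,350.36.

€22,350.36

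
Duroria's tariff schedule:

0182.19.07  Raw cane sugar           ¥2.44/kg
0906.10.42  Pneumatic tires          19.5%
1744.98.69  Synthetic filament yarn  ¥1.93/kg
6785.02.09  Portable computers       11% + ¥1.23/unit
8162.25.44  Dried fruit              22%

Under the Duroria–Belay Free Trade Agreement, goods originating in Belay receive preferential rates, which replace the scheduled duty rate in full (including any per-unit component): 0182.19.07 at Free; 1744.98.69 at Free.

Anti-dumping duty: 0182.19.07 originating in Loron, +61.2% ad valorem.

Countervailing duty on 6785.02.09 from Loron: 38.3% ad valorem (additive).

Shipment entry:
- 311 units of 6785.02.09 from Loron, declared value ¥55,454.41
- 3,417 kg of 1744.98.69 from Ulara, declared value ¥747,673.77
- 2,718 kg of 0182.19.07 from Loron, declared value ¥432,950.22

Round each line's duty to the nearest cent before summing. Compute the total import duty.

¥305,913.81

Line 1 (6785.02.09, Loron, 311 units, ¥55,454.41):
Base rate for 6785.02.09 is 11% + ¥1.23/unit.
Additional duty on 6785.02.09 from Loron: +38.3%. Applied ad valorem rate: 11% + 38.3% = 49.3%.
Duty = ¥55,454.41 × 49.3% + 311 × ¥1.23 = ¥27,721.55.
Line 2 (1744.98.69, Ulara, 3,417 kg, ¥747,673.77):
Base rate for 1744.98.69 is ¥1.93/kg.
1744.98.69 has an FTA preferential rate, but origin Ulara is not Belay; base rate stands.
Duty = 3,417 × ¥1.93 = ¥6,594.81.
Line 3 (0182.19.07, Loron, 2,718 kg, ¥432,950.22):
Base rate for 0182.19.07 is ¥2.44/kg.
0182.19.07 has an FTA preferential rate, but origin Loron is not Belay; base rate stands.
Additional duty on 0182.19.07 from Loron: +61.2% ad valorem. Applied ad valorem rate = 61.2%.
Duty = ¥432,950.22 × 61.2% + 2,718 × ¥2.44 = ¥271,597.45.
Total = ¥27,721.55 + ¥6,594.81 + ¥271,597.45 = ¥305,913.81.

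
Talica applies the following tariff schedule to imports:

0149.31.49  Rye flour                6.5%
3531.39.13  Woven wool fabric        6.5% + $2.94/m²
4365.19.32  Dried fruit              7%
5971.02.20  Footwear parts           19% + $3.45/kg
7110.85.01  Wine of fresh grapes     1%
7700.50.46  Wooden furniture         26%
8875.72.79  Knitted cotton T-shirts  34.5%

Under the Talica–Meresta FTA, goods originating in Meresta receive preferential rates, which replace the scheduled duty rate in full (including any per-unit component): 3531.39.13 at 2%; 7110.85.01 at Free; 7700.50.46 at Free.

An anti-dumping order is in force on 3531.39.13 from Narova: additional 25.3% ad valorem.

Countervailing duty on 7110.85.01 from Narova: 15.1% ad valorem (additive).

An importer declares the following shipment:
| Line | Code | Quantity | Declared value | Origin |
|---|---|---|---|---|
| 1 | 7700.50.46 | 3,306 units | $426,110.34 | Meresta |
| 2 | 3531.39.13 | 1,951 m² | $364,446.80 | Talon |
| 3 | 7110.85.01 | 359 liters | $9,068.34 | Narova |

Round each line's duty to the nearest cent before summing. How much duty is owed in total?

$30,884.98

Line 1 (7700.50.46, Meresta, 3,306 units, $426,110.34):
Base rate for 7700.50.46 is 26%.
Origin Meresta qualifies under the Talica–Meresta agreement and 7700.50.46 is covered: preferential rate Free applies instead.
Duty = $426,110.34 × 0% = $0.00.
Line 2 (3531.39.13, Talon, 1,951 m², $364,446.80):
Base rate for 3531.39.13 is 6.5% + $2.94/m².
3531.39.13 has an FTA preferential rate, but origin Talon is not Meresta; base rate stands.
The additional-duty order on 3531.39.13 targets Narova, not Talon; it does not apply.
Duty = $364,446.80 × 6.5% + 1,951 × $2.94 = $29,424.98.
Line 3 (7110.85.01, Narova, 359 liters, $9,068.34):
Base rate for 7110.85.01 is 1%.
7110.85.01 has an FTA preferential rate, but origin Narova is not Meresta; base rate stands.
Additional duty on 7110.85.01 from Narova: +15.1%. Applied ad valorem rate: 1% + 15.1% = 16.1%.
Duty = $9,068.34 × 16.1% = $1,460.00.
Total = $0.00 + $29,424.98 + $1,460.00 = $30,884.98.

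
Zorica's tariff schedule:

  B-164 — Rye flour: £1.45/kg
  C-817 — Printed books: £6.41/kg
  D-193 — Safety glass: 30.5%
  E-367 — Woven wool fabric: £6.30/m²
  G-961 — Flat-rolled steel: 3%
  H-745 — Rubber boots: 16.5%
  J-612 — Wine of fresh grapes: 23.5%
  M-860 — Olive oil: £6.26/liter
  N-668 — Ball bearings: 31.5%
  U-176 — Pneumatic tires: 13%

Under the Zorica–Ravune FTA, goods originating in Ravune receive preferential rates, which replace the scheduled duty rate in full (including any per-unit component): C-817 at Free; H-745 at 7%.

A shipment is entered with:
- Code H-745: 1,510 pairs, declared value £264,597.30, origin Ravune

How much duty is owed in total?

Line 1 (H-745, Ravune, 1,510 pairs, £264,597.30):
Base rate for H-745 is 16.5%.
Origin Ravune qualifies under the Zorica–Ravune agreement and H-745 is covered: preferential rate 7% applies instead.
Duty = £264,597.30 × 7% = £18,521.81.

£18,521.81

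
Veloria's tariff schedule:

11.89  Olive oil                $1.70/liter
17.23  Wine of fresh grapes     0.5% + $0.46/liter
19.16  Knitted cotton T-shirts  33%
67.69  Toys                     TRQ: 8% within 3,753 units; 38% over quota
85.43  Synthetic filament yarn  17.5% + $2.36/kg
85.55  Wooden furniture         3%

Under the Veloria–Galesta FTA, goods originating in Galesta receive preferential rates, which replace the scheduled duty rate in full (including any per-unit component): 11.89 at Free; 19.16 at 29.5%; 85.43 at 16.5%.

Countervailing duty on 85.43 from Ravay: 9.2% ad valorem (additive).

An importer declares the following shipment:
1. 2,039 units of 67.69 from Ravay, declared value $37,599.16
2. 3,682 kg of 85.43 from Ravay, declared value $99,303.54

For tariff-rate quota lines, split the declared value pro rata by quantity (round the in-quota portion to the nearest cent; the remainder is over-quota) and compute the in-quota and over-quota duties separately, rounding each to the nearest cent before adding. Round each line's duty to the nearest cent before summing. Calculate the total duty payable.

Line 1 (67.69, Ravay, 2,039 units, $37,599.16):
Code 67.69 is under a tariff-rate quota (threshold 3,753 units). Quantity 2,039 units is within the quota, so the in-quota rate 8% applies to the full value.
Duty = $37,599.16 × 8% = $3,007.93.
Line 2 (85.43, Ravay, 3,682 kg, $99,303.54):
Base rate for 85.43 is 17.5% + $2.36/kg.
85.43 has an FTA preferential rate, but origin Ravay is not Galesta; base rate stands.
Additional duty on 85.43 from Ravay: +9.2%. Applied ad valorem rate: 17.5% + 9.2% = 26.7%.
Duty = $99,303.54 × 26.7% + 3,682 × $2.36 = $35,203.57.
Total = $3,007.93 + $35,203.57 = $38,211.50.

$38,211.50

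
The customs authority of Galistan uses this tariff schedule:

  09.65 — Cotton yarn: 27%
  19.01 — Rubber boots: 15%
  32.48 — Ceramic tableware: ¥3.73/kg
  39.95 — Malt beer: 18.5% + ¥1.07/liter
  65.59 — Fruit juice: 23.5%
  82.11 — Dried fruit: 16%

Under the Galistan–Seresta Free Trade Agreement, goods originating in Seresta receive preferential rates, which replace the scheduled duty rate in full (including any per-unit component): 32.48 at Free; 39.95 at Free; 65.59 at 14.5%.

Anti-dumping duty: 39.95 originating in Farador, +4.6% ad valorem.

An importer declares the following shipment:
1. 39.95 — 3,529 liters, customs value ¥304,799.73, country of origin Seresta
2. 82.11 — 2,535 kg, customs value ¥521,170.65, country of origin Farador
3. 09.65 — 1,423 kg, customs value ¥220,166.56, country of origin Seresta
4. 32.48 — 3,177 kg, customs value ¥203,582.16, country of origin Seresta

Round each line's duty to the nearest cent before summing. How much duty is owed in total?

Line 1 (39.95, Seresta, 3,529 liters, ¥304,799.73):
Base rate for 39.95 is 18.5% + ¥1.07/liter.
Origin Seresta qualifies under the Galistan–Seresta agreement and 39.95 is covered: preferential rate Free applies instead.
The additional-duty order on 39.95 targets Farador, not Seresta; it does not apply.
Duty = ¥304,799.73 × 0% = ¥0.00.
Line 2 (82.11, Farador, 2,535 kg, ¥521,170.65):
Base rate for 82.11 is 16%.
Duty = ¥521,170.65 × 16% = ¥83,387.30.
Line 3 (09.65, Seresta, 1,423 kg, ¥220,166.56):
Base rate for 09.65 is 27%.
Origin Seresta is the FTA partner but 09.65 is not on the preference list; base rate stands.
Duty = ¥220,166.56 × 27% = ¥59,444.97.
Line 4 (32.48, Seresta, 3,177 kg, ¥203,582.16):
Base rate for 32.48 is ¥3.73/kg.
Origin Seresta qualifies under the Galistan–Seresta agreement and 32.48 is covered: preferential rate Free applies instead.
Duty = ¥203,582.16 × 0% = ¥0.00.
Total = ¥0.00 + ¥83,387.30 + ¥59,444.97 + ¥0.00 = ¥142,832.27.

¥142,832.27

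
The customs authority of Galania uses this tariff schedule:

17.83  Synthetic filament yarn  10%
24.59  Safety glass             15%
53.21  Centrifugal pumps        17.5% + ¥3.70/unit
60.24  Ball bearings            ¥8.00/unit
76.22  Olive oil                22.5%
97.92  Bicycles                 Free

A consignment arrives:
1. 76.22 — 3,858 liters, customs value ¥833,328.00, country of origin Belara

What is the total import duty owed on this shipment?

Line 1 (76.22, Belara, 3,858 liters, ¥833,328.00):
Base rate for 76.22 is 22.5%.
Duty = ¥833,328.00 × 22.5% = ¥187,498.80.

¥187,498.80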